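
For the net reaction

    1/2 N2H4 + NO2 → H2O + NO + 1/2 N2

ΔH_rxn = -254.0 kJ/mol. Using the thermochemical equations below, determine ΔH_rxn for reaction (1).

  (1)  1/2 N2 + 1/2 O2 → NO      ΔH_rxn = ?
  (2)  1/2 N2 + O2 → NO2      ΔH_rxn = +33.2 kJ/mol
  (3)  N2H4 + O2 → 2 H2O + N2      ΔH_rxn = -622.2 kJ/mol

(1) as written: contributes x
(2) reversed: -33.2 kJ/mol
(3) × 1/2: (1/2)·(-622.2) = -311.1 kJ/mol
-254.0 = (-33.2) + (-311.1) + x
x = (-254.0 − (-344.3)) / (1) = 90.3 kJ/mol

ΔH_rxn = 90.3 kJ/mol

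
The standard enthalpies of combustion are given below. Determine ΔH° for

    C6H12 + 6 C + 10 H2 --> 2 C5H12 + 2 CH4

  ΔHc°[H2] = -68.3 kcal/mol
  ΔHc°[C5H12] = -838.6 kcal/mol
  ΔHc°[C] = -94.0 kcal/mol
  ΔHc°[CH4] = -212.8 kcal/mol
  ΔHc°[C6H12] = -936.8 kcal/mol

With combustion enthalpies, reactants minus products:
= [1·(-936.8) + 6·(-94.0) + 10·(-68.3)] − [2·(-838.6) + 2·(-212.8)]
= -81.0 kcal/mol

ΔH° = -81.0 kcal/mol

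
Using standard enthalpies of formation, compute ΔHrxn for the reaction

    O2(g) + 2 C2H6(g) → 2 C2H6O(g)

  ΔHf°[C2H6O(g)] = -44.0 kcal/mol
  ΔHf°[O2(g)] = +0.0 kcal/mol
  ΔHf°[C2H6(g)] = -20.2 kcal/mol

ΔHrxn = -47.6 kcal/mol

ΔH°rxn = Σ nΔHf°(products) − Σ nΔHf°(reactants).
Products: 2·(-44.0) = -88.0
Reactants: 1·(+0.0) + 2·(-20.2) = -40.4
ΔHrxn = (-88.0) − (-40.4) = -47.6 kcal/mol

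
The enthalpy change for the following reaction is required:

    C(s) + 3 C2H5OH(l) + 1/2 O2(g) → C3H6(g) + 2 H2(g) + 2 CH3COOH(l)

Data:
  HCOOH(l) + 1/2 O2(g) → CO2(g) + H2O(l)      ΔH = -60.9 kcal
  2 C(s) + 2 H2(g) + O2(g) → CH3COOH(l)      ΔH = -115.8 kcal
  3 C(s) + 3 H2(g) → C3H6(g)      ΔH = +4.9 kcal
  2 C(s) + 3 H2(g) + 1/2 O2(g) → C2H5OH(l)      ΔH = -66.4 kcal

equation 1: not needed.
equation 2 × 2: (2)·(-115.8) = -231.6 kcal
equation 3 as written: +4.9 kcal
equation 4 reversed and × 3: (-3)·(-66.4) = +199.2 kcal
Combining the equations, ΔH = (2)·(-115.8) + (1)·(+4.9) + (-3)·(-66.4) = -27.5 kcal

ΔH = -27.5 kcal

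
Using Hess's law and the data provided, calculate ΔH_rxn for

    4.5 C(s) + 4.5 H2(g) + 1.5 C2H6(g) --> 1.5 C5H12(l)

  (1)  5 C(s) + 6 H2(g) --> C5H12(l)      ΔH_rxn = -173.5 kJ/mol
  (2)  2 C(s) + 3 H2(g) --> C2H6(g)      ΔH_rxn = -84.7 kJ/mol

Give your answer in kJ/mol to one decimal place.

(1) × 3/2 (scale by 3/2 for the 3/2 C5H12(l)): (3/2)·(-173.5) = -260.25 kJ/mol
(2) reversed and × 3/2 (reverse to put C2H6(g) on the reactant side; scale by 3/2 for the 3/2 C2H6(g)): (-3/2)·(-84.7) = +127.05 kJ/mol
Summing the manipulated equations, ΔH_rxn = (-260.25) + (+127.05) = -133.2 kJ/mol

ΔH_rxn = -133.2 kJ/mol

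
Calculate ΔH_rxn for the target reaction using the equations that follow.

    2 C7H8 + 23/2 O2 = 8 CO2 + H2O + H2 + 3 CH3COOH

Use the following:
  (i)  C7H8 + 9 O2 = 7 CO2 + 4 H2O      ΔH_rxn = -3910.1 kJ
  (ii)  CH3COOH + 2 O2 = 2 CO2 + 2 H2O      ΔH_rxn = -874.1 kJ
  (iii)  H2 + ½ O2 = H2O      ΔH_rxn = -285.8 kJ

ΔH_rxn = -4912.1 kJ

(i) × 2 (scale by 2 for the 2 C7H8): (2)·(-3910.1) = -7820.2 kJ
(ii) reversed and × 3 (CH3COOH must end up as a product; ×3 to match 3 CH3COOH in the target): (-3)·(-874.1) = +2622.3 kJ
(iii) reversed (H2 must end up as a product): +285.8 kJ
By Hess's law, ΔH_rxn = (2)·(-3910.1) + (-3)·(-874.1) + (-1)·(-285.8) = -4912.1 kJ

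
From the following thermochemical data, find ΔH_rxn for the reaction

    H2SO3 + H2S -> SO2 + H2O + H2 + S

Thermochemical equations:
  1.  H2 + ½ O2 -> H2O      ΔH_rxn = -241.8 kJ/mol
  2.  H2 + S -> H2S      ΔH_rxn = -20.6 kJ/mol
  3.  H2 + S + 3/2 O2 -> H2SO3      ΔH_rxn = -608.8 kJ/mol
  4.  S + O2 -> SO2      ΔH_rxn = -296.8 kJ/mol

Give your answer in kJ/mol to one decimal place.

eq. 1 as written: -241.8 kJ/mol
eq. 2 reversed: +20.6 kJ/mol
eq. 3 reversed: +608.8 kJ/mol
eq. 4 as written: -296.8 kJ/mol
ΔH_rxn = (-241.8) + (+20.6) + (+608.8) + (-296.8) = 90.8 kJ/mol

ΔH_rxn = 90.8 kJ/mol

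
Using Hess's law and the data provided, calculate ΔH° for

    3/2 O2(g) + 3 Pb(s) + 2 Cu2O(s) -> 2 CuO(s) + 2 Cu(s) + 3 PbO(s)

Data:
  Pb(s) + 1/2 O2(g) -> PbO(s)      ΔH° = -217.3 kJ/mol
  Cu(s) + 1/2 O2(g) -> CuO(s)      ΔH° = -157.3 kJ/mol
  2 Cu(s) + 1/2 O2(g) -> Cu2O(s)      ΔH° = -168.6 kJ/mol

equation 1 × 3 (scale by 3 for the 3 PbO(s)): (3)·(-217.3) = -651.9 kJ/mol
equation 2 × 2 (scale by 2 for the 2 CuO(s)): (2)·(-157.3) = -314.6 kJ/mol
equation 3 reversed and × 2 (reverse to put Cu2O(s) on the reactant side; ×2 to match 2 Cu2O(s) in the target): (-2)·(-168.6) = +337.2 kJ/mol
ΔH° = (-651.9) + (-314.6) + (+337.2) = -629.3 kJ/mol

ΔH° = -629.3 kJ/mol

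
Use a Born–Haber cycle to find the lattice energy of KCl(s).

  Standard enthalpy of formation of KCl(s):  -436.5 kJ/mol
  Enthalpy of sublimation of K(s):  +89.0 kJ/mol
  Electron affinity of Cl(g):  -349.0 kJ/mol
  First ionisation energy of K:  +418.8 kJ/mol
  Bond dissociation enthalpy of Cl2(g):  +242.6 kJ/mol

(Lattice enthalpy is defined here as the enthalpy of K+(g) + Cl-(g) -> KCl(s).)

ΔHf° = 1·ΔHsub + 1·(ΣIE) + 1/2·D(Cl2) + 1·EA + U
-436.5 = 1·(+89.0) + 1·(+418.8) + 1/2·(+242.6) + 1·(-349.0) + U
U = -436.5 − (+280.1) = -716.6 kJ/mol

U = -716.6 kJ/mol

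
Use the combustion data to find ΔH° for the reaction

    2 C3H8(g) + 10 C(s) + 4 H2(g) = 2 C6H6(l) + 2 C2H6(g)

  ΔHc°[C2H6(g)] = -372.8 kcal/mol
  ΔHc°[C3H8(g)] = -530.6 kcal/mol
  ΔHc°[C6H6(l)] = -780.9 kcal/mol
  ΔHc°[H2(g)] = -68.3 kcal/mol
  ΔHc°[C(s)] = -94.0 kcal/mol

ΔH° = 33.0 kcal/mol

Using ΔH = Σ nΔHc°(reactants) − Σ nΔHc°(products):
= [2·(-530.6) + 10·(-94.0) + 4·(-68.3)] − [2·(-780.9) + 2·(-372.8)]
= 33.0 kcal/mol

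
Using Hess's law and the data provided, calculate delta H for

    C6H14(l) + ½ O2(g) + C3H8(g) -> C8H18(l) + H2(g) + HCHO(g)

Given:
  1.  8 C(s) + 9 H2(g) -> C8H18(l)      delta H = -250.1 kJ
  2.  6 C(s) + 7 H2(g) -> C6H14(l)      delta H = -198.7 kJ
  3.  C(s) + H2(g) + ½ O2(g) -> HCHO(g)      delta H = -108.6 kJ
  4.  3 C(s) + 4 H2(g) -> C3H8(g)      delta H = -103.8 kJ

delta H = -56.2 kJ

eq. 1 as written (C8H18(l) already on the product side): -250.1 kJ
eq. 2 reversed (C6H14(l) must end up as a reactant): +198.7 kJ
eq. 3 as written (HCHO(g) already on the product side): -108.6 kJ
eq. 4 reversed (C3H8(g) must end up as a reactant): +103.8 kJ
delta H = (1)·(-250.1) + (-1)·(-198.7) + (1)·(-108.6) + (-1)·(-103.8) = -56.2 kJ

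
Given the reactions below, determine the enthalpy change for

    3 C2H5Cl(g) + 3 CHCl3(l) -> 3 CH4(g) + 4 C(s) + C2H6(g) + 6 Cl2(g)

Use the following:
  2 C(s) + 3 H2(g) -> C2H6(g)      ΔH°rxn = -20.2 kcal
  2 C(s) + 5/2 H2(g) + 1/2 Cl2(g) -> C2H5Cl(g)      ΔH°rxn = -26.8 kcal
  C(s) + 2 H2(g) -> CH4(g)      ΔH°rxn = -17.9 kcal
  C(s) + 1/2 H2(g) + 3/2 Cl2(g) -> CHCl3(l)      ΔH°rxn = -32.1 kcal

ΔH°rxn = 102.8 kcal

equation 1 as written (C2H6(g) already on the product side): -20.2 kcal
equation 2 reversed and × 3 (reverse to put C2H5Cl(g) on the reactant side; ×3 to match 3 C2H5Cl(g) in the target): (-3)·(-26.8) = +80.4 kcal
equation 3 × 3 (scale by 3 for the 3 CH4(g)): (3)·(-17.9) = -53.7 kcal
equation 4 reversed and × 3 (reverse to put CHCl3(l) on the reactant side; scale by 3 for the 3 CHCl3(l)): (-3)·(-32.1) = +96.3 kcal
Since enthalpy is a state function, ΔH°rxn = (-20.2) + (+80.4) + (-53.7) + (+96.3) = 102.8 kcal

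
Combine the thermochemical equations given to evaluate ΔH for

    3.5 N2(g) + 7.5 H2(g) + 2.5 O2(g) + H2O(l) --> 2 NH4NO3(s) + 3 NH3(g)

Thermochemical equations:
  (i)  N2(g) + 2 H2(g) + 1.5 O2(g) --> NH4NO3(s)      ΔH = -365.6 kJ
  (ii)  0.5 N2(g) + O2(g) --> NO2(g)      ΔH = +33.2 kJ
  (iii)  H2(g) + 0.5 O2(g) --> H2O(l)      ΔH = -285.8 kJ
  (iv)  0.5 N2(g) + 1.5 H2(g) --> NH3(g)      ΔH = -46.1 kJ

(i) × 2 (×2 to match 2 NH4NO3(s) in the target): (2)·(-365.6) = -731.2 kJ
(ii): not needed (NO2(g) appears nowhere else).
(iii) reversed (reverse to put H2O(l) on the reactant side): +285.8 kJ
(iv) × 3 (scale by 3 for the 3 NH3(g)): (3)·(-46.1) = -138.3 kJ
Combining the equations, ΔH = (2)·(-365.6) + (-1)·(-285.8) + (3)·(-46.1) = -583.7 kJ

ΔH = -583.7 kJ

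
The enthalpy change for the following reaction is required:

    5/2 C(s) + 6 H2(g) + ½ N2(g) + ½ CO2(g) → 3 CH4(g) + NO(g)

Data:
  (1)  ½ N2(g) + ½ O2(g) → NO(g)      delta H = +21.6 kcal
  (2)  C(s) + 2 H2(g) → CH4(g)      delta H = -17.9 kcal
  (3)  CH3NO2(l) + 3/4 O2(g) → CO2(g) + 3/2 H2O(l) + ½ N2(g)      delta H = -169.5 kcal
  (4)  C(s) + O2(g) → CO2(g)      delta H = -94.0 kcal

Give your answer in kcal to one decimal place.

(1) as written (NO(g) already on the product side): +21.6 kcal
(2) × 3 (scale by 3 for the 3 CH4(g)): (3)·(-17.9) = -53.7 kcal
(3): not needed (H2O(l) appears nowhere else).
(4) reversed and × 1/2: (-1/2)·(-94.0) = +47.0 kcal
Since enthalpy is a state function, delta H = (1)·(+21.6) + (3)·(-17.9) + (-1/2)·(-94.0) = 14.9 kcal

delta H = 14.9 kcal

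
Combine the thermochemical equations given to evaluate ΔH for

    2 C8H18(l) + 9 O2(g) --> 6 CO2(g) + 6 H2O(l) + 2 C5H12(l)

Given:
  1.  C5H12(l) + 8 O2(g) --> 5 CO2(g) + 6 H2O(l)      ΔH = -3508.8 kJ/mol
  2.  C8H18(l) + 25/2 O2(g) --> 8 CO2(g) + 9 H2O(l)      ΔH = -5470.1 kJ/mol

eq. 1 reversed and × 2: (-2)·(-3508.8) = +7017.6 kJ/mol
eq. 2 × 2: (2)·(-5470.1) = -10940.2 kJ/mol
Summing the manipulated equations, ΔH = (+7017.6) + (-10940.2) = -3922.6 kJ/mol

ΔH = -3922.6 kJ/mol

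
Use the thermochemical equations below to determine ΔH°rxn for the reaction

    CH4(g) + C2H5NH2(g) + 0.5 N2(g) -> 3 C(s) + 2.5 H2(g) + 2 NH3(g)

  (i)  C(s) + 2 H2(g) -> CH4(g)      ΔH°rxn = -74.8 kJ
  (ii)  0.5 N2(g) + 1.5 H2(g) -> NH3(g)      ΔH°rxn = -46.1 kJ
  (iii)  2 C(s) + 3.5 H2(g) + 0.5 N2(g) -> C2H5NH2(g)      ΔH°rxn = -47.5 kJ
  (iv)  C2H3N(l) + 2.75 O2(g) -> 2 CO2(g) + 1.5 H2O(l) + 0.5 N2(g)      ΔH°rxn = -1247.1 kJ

(i) reversed (CH4(g) must end up as a reactant): +74.8 kJ
(ii) × 2 (scale by 2 for the 2 NH3(g)): (2)·(-46.1) = -92.2 kJ
(iii) reversed (reverse to put C2H5NH2(g) on the reactant side): +47.5 kJ
(iv): not needed (H2O(l) appears nowhere else).
Combining the equations, ΔH°rxn = (-1)·(-74.8) + (2)·(-46.1) + (-1)·(-47.5) = 30.1 kJ

ΔH°rxn = 30.1 kJ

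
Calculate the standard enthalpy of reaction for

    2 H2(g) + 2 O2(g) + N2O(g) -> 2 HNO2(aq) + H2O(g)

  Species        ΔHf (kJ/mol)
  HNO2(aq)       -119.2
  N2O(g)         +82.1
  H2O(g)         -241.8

ΔHrxn = -562.3 kJ/mol

Products: 2·(-119.2) + 1·(-241.8) = -480.2
Reactants: 2·(+0.0) + 2·(+0.0) + 1·(+82.1) = +82.1
ΔHrxn = (-480.2) − (+82.1) = -562.3 kJ/mol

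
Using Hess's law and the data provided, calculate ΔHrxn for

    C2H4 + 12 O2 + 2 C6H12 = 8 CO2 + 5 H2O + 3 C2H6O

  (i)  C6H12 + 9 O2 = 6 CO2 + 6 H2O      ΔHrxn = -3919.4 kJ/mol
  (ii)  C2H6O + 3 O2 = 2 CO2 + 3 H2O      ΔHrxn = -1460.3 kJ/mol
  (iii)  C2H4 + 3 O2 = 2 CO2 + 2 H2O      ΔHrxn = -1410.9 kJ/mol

ΔHrxn = -4868.8 kJ/mol

(i) × 2 (scale by 2 for the 2 C6H12): (2)·(-3919.4) = -7838.8 kJ/mol
(ii) reversed and × 3 (C2H6O must end up as a product; ×3 to match 3 C2H6O in the target): (-3)·(-1460.3) = +4380.9 kJ/mol
(iii) as written (C2H4 already on the reactant side): -1410.9 kJ/mol
Summing the manipulated equations, ΔHrxn = (-7838.8) + (+4380.9) + (-1410.9) = -4868.8 kJ/mol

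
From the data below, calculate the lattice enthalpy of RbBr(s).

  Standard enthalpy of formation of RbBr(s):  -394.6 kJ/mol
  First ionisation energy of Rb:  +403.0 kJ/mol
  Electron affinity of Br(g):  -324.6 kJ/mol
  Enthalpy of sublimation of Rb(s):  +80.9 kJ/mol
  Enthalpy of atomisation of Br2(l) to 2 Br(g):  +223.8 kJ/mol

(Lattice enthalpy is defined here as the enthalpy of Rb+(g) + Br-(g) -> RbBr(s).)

ΔHf° = 1·ΔHsub + 1·(ΣIE) + 1/2·D(Br2) + 1·EA + U
-394.6 = 1·(+80.9) + 1·(+403.0) + 1/2·(+223.8) + 1·(-324.6) + U
U = -394.6 − (+271.2) = -665.8 kJ/mol

U = -665.8 kJ/mol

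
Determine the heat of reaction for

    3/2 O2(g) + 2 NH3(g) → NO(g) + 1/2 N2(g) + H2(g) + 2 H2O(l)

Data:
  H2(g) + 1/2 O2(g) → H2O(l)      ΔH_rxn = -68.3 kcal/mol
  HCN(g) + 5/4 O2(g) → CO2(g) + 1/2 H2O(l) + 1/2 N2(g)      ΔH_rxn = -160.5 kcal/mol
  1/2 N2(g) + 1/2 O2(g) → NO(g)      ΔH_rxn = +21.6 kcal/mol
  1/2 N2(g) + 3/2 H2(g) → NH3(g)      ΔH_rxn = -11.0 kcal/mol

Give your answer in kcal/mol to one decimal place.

ΔH_rxn = -93.0 kcal/mol

equation 1 × 2: (2)·(-68.3) = -136.6 kcal/mol
equation 2: not needed (CO2(g) appears nowhere else).
equation 3 as written (NO(g) already on the product side): +21.6 kcal/mol
equation 4 reversed and × 2 (NH3(g) must end up as a reactant; ×2 to match 2 NH3(g) in the target): (-2)·(-11.0) = +22.0 kcal/mol
ΔH_rxn = (2)·(-68.3) + (1)·(+21.6) + (-2)·(-11.0) = -93.0 kcal/mol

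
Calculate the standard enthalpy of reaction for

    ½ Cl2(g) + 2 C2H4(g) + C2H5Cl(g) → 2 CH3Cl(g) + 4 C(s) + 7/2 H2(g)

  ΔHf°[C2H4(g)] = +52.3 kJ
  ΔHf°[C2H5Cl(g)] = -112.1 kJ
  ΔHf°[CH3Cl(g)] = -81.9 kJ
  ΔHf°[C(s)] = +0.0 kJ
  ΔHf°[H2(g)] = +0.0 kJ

ΔH° = -156.3 kJ

ΔH°rxn = Σ nΔHf°(products) − Σ nΔHf°(reactants).
Products: 2·(-81.9) + 4·(+0.0) + 7/2·(+0.0) = -163.8
Reactants: 1/2·(+0.0) + 2·(+52.3) + 1·(-112.1) = -7.5
ΔH° = (-163.8) − (-7.5) = -156.3 kJ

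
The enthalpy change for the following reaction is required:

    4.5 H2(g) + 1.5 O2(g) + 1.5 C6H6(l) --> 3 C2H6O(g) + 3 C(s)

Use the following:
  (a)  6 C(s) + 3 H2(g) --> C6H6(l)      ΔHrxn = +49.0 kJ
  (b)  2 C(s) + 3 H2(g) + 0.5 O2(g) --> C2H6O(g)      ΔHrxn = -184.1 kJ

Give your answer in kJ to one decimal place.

(a) reversed and × 3/2 (C6H6(l) must end up as a reactant; scale by 3/2 for the 3/2 C6H6(l)): (-3/2)·(+49.0) = -73.5 kJ
(b) × 3 (×3 to match 3 C2H6O(g) in the target): (3)·(-184.1) = -552.3 kJ
ΔHrxn = (-3/2)·(+49.0) + (3)·(-184.1) = -625.8 kJ

ΔHrxn = -625.8 kJ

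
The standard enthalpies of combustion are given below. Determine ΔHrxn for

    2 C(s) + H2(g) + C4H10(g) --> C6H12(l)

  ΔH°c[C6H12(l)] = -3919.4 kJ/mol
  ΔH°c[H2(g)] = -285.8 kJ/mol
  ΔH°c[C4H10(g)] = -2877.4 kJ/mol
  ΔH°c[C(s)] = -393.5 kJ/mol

Using ΔH = Σ nΔHc°(reactants) − Σ nΔHc°(products):
= [2·(-393.5) + 1·(-285.8) + 1·(-2877.4)] − [1·(-3919.4)]
= -30.8 kJ/mol

ΔHrxn = -30.8 kJ/mol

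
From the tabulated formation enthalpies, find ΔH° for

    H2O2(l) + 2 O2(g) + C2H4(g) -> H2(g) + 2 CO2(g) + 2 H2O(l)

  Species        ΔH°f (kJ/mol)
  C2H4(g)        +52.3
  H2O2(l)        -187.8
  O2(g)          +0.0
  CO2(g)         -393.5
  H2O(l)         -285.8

ΔH°rxn = Σ nΔHf°(products) − Σ nΔHf°(reactants).
Products: 1·(+0.0) + 2·(-393.5) + 2·(-285.8) = -1358.6
Reactants: 1·(-187.8) + 2·(+0.0) + 1·(+52.3) = -135.5
ΔH° = (-1358.6) − (-135.5) = -1223.1 kJ/mol

ΔH° = -1223.1 kJ/mol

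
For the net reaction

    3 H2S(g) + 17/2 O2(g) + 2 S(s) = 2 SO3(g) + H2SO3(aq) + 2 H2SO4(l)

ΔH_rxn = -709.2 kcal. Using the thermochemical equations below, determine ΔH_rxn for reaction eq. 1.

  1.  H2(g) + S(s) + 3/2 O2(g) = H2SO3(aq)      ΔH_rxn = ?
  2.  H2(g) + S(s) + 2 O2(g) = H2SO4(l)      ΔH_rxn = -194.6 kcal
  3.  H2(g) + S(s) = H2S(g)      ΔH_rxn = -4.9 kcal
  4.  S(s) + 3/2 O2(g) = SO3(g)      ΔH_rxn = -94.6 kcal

ΔH_rxn = -145.5 kcal

eq. 1 as written: contributes x
eq. 2 × 2: (2)·(-194.6) = -389.2 kcal
eq. 3 reversed and × 3: (-3)·(-4.9) = +14.7 kcal
eq. 4 × 2: (2)·(-94.6) = -189.2 kcal
-709.2 = (-389.2) + (+14.7) + (-189.2) + x
x = (-709.2 − (-563.7)) / (1) = -145.5 kcal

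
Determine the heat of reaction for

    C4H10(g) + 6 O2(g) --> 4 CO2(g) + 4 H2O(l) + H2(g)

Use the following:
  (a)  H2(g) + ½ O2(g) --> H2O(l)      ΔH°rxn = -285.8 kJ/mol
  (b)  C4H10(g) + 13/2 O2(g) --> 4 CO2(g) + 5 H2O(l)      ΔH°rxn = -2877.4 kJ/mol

ΔH°rxn = -2591.6 kJ/mol

(a) reversed: +285.8 kJ/mol
(b) as written: -2877.4 kJ/mol
ΔH°rxn = (+285.8) + (-2877.4) = -2591.6 kJ/mol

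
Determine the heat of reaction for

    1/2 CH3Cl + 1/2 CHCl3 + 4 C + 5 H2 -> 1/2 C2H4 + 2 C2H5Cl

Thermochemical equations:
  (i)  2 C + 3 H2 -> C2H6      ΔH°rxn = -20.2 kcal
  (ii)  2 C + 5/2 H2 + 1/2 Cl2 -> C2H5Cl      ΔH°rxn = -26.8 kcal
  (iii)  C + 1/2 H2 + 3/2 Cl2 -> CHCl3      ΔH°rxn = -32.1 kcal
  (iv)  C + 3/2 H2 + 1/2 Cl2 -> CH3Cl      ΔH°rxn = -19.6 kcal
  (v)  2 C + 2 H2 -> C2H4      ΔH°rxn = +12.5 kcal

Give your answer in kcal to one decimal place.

ΔH°rxn = -21.5 kcal

(i): not needed (C2H6 appears nowhere else).
(ii) × 2 (scale by 2 for the 2 C2H5Cl): (2)·(-26.8) = -53.6 kcal
(iii) reversed and × 1/2 (CHCl3 must end up as a reactant; scale by 1/2 for the 1/2 CHCl3): (-1/2)·(-32.1) = +16.05 kcal
(iv) reversed and × 1/2 (CH3Cl must end up as a reactant; scale by 1/2 for the 1/2 CH3Cl): (-1/2)·(-19.6) = +9.8 kcal
(v) × 1/2 (scale by 1/2 for the 1/2 C2H4): (1/2)·(+12.5) = +6.25 kcal
ΔH°rxn = (-53.6) + (+16.05) + (+9.8) + (+6.25) = -21.5 kcal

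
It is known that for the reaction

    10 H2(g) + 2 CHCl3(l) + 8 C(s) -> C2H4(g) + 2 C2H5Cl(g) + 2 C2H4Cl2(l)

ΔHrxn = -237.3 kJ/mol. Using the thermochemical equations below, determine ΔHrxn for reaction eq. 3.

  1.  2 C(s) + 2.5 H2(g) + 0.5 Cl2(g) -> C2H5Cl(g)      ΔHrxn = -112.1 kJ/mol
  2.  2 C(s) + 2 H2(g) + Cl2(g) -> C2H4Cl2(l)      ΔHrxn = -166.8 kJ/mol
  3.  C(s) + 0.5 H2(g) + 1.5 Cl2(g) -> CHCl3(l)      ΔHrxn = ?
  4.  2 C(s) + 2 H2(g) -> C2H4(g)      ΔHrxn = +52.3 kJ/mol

ΔHrxn = -134.1 kJ/mol

eq. 1 × 2 (×2 to match 2 C2H5Cl(g) in the target): (2)·(-112.1) = -224.2 kJ/mol
eq. 2 × 2 (scale by 2 for the 2 C2H4Cl2(l)): (2)·(-166.8) = -333.6 kJ/mol
eq. 3 reversed and × 2 (reverse to put CHCl3(l) on the reactant side; ×2 to match 2 CHCl3(l) in the target): contributes −2·x
eq. 4 as written (C2H4(g) already on the product side): +52.3 kJ/mol
-237.3 = (-224.2) + (-333.6) + (+52.3) − 2·x
x = (-237.3 − (-505.5)) / (-2) = -134.1 kJ/mol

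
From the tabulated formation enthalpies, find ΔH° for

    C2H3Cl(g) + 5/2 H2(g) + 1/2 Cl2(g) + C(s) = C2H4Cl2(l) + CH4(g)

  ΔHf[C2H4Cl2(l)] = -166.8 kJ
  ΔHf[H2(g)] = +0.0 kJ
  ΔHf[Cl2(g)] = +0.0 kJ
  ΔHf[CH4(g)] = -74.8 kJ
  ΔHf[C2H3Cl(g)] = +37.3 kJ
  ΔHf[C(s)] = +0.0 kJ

Products: 1·(-166.8) + 1·(-74.8) = -241.6
Reactants: 1·(+37.3) + 5/2·(+0.0) + 1/2·(+0.0) + 1·(+0.0) = +37.3
ΔH° = (-241.6) − (+37.3) = -278.9 kJ

ΔH° = -278.9 kJ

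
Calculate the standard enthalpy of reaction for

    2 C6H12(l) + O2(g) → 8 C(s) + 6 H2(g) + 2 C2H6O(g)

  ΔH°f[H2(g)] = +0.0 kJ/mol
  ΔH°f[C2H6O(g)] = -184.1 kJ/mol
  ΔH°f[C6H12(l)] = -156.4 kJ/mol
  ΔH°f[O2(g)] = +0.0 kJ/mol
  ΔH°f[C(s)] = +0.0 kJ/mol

ΔH°rxn = Σ nΔHf°(products) − Σ nΔHf°(reactants).
Products: 8·(+0.0) + 6·(+0.0) + 2·(-184.1) = -368.2
Reactants: 2·(-156.4) + 1·(+0.0) = -312.8
ΔH_rxn = (-368.2) − (-312.8) = -55.4 kJ/mol

ΔH_rxn = -55.4 kJ/mol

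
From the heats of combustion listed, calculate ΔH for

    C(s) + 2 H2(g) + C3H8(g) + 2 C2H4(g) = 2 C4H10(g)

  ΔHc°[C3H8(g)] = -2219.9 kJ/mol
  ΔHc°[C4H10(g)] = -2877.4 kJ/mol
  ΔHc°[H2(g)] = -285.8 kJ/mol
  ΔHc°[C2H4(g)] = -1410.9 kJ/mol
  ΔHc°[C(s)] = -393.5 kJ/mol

ΔH = -252.0 kJ/mol

Using ΔH = Σ nΔHc°(reactants) − Σ nΔHc°(products):
= [1·(-393.5) + 2·(-285.8) + 1·(-2219.9) + 2·(-1410.9)] − [2·(-2877.4)]
= -252.0 kJ/mol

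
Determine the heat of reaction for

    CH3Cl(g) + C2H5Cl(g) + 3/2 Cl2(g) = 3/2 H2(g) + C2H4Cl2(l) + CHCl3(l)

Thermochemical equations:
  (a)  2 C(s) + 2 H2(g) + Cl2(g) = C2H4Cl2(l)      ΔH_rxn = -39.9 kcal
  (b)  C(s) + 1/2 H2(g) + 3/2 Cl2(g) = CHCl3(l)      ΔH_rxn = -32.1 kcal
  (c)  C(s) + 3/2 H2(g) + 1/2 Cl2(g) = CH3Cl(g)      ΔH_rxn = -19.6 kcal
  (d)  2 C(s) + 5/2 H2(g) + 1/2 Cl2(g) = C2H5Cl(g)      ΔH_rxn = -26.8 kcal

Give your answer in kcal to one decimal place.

(a) as written (C2H4Cl2(l) already on the product side): -39.9 kcal
(b) as written (CHCl3(l) already on the product side): -32.1 kcal
(c) reversed (CH3Cl(g) must end up as a reactant): +19.6 kcal
(d) reversed (reverse to put C2H5Cl(g) on the reactant side): +26.8 kcal
Summing the manipulated equations, ΔH_rxn = (1)·(-39.9) + (1)·(-32.1) + (-1)·(-19.6) + (-1)·(-26.8) = -25.6 kcal

ΔH_rxn = -25.6 kcal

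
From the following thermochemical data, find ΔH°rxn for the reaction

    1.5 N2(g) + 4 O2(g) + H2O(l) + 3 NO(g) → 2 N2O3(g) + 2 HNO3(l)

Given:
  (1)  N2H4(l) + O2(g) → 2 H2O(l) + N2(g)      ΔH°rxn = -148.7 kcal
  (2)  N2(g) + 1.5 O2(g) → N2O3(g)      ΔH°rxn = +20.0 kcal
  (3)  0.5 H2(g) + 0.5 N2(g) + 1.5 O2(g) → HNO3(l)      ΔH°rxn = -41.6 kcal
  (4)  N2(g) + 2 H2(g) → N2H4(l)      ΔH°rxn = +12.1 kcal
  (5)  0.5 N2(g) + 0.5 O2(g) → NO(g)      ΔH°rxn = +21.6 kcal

ΔH°rxn = -39.7 kcal

(1) reversed and × 1/2 (reverse to put H2O(l) on the reactant side; ×1/2 to match 1 H2O(l) in the target): (-1/2)·(-148.7) = +74.35 kcal
(2) × 2 (×2 to match 2 N2O3(g) in the target): (2)·(+20.0) = +40.0 kcal
(3) × 2 (scale by 2 for the 2 HNO3(l)): (2)·(-41.6) = -83.2 kcal
(4) reversed and × 1/2: (-1/2)·(+12.1) = -6.05 kcal
(5) reversed and × 3 (NO(g) must end up as a reactant; ×3 to match 3 NO(g) in the target): (-3)·(+21.6) = -64.8 kcal
ΔH°rxn = (-1/2)·(-148.7) + (2)·(+20.0) + (2)·(-41.6) + (-1/2)·(+12.1) + (-3)·(+21.6) = -39.7 kcal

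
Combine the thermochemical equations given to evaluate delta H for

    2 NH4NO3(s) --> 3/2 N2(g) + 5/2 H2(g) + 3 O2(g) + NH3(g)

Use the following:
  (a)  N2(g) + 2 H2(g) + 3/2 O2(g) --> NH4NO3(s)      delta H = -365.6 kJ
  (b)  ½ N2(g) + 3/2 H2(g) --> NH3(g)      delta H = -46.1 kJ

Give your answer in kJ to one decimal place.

delta H = 685.1 kJ

(a) reversed and × 2: (-2)·(-365.6) = +731.2 kJ
(b) as written: -46.1 kJ
Combining the equations, delta H = (+731.2) + (-46.1) = 685.1 kJ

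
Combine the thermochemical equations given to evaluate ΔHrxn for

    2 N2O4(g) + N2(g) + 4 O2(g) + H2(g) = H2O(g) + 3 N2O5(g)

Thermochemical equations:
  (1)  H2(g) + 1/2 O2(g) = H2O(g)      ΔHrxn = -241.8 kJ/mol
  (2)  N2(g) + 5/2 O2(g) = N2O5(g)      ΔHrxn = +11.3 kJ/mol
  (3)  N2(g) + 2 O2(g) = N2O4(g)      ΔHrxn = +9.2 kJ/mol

ΔHrxn = -226.3 kJ/mol

(1) as written (H2O(g) already on the product side): -241.8 kJ/mol
(2) × 3 (×3 to match 3 N2O5(g) in the target): (3)·(+11.3) = +33.9 kJ/mol
(3) reversed and × 2 (reverse to put N2O4(g) on the reactant side; scale by 2 for the 2 N2O4(g)): (-2)·(+9.2) = -18.4 kJ/mol
By Hess's law, ΔHrxn = (1)·(-241.8) + (3)·(+11.3) + (-2)·(+9.2) = -226.3 kJ/mol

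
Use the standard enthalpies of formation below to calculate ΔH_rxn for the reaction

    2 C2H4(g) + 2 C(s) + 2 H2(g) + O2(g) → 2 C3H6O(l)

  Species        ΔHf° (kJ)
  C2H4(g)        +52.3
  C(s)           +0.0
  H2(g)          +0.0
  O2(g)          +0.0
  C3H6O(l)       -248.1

ΔH°rxn = Σ nΔHf°(products) − Σ nΔHf°(reactants).
Products: 2·(-248.1) = -496.2
Reactants: 2·(+52.3) + 2·(+0.0) + 2·(+0.0) + 1·(+0.0) = +104.6
ΔH_rxn = (-496.2) − (+104.6) = -600.8 kJ

ΔH_rxn = -600.8 kJ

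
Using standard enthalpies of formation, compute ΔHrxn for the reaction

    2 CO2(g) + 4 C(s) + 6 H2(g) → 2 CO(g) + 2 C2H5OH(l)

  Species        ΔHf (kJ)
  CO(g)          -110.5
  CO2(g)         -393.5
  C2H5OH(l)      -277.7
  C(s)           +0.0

ΔHrxn = 10.6 kJ

ΔH°rxn = Σ nΔHf°(products) − Σ nΔHf°(reactants).
Products: 2·(-110.5) + 2·(-277.7) = -776.4
Reactants: 2·(-393.5) + 4·(+0.0) + 6·(+0.0) = -787.0
ΔHrxn = (-776.4) − (-787.0) = 10.6 kJ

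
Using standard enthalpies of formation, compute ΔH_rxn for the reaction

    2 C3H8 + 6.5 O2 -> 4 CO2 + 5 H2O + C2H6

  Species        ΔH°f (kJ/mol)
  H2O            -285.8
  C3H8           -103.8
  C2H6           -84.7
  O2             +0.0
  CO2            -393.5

ΔH°rxn = Σ nΔHf°(products) − Σ nΔHf°(reactants).
Products: 4·(-393.5) + 5·(-285.8) + 1·(-84.7) = -3087.7
Reactants: 2·(-103.8) + 13/2·(+0.0) = -207.6
ΔH_rxn = (-3087.7) − (-207.6) = -2880.1 kJ/mol

ΔH_rxn = -2880.1 kJ/mol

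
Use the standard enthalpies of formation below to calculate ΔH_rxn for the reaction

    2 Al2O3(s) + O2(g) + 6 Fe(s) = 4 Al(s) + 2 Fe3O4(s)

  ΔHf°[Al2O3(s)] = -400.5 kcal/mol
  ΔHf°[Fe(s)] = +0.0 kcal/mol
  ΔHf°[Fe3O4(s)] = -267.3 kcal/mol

ΔH°rxn = Σ nΔHf°(products) − Σ nΔHf°(reactants).
Products: 4·(+0.0) + 2·(-267.3) = -534.6
Reactants: 2·(-400.5) + 1·(+0.0) + 6·(+0.0) = -801.0
ΔH_rxn = (-534.6) − (-801.0) = 266.4 kcal/mol

ΔH_rxn = 266.4 kcal/mol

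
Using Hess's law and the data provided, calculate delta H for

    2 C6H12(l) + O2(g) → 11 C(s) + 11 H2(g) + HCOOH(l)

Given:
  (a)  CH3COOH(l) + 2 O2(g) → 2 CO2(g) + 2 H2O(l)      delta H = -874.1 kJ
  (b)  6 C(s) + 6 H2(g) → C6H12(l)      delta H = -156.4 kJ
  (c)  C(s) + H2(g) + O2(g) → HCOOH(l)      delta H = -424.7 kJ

delta H = -111.9 kJ

(a): not needed.
(b) reversed and × 2: (-2)·(-156.4) = +312.8 kJ
(c) as written: -424.7 kJ
By Hess's law, delta H = (+312.8) + (-424.7) = -111.9 kJ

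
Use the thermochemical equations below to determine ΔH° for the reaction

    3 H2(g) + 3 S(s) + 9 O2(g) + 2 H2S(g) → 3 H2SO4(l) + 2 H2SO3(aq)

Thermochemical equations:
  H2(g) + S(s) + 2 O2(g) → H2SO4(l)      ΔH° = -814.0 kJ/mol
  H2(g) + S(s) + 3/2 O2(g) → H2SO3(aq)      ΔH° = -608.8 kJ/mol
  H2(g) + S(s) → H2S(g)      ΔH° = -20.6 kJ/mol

ΔH° = -3618.4 kJ/mol

equation 1 × 3: (3)·(-814.0) = -2442.0 kJ/mol
equation 2 × 2: (2)·(-608.8) = -1217.6 kJ/mol
equation 3 reversed and × 2: (-2)·(-20.6) = +41.2 kJ/mol
Summing the manipulated equations, ΔH° = (-2442.0) + (-1217.6) + (+41.2) = -3618.4 kJ/mol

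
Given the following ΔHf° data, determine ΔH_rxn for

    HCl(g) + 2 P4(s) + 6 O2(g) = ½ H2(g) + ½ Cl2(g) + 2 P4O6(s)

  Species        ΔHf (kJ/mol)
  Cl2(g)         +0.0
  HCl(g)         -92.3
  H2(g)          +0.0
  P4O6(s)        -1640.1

ΔH_rxn = -3187.9 kJ/mol

ΔH°rxn = Σ nΔHf°(products) − Σ nΔHf°(reactants).
Products: 1/2·(+0.0) + 1/2·(+0.0) + 2·(-1640.1) = -3280.2
Reactants: 1·(-92.3) + 2·(+0.0) + 6·(+0.0) = -92.3
ΔH_rxn = (-3280.2) − (-92.3) = -3187.9 kJ/mol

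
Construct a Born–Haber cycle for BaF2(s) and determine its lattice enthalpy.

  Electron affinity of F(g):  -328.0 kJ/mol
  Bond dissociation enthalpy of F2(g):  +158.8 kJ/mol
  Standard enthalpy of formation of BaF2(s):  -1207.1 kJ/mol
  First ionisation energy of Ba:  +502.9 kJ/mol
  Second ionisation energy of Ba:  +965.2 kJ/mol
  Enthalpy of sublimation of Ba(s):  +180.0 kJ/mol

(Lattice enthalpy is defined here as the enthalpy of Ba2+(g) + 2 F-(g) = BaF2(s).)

U = -2358.0 kJ/mol

ΔHf° = 1·ΔHsub + 1·(ΣIE) + 1·D(F2) + 2·EA + U
-1207.1 = 1·(+180.0) + 1·(+1468.1) + 1·(+158.8) + 2·(-328.0) + U
U = -1207.1 − (+1150.9) = -2358.0 kJ/mol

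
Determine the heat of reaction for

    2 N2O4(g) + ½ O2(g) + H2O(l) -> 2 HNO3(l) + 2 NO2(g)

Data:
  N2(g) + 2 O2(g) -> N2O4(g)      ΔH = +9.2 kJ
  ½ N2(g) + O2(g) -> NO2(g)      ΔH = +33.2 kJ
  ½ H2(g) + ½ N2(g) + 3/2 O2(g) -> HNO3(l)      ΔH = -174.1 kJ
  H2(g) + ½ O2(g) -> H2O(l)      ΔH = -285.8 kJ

ΔH = -14.4 kJ

equation 1 reversed and × 2: (-2)·(+9.2) = -18.4 kJ
equation 2 × 2: (2)·(+33.2) = +66.4 kJ
equation 3 × 2: (2)·(-174.1) = -348.2 kJ
equation 4 reversed: +285.8 kJ
Summing the manipulated equations, ΔH = (-18.4) + (+66.4) + (-348.2) + (+285.8) = -14.4 kJ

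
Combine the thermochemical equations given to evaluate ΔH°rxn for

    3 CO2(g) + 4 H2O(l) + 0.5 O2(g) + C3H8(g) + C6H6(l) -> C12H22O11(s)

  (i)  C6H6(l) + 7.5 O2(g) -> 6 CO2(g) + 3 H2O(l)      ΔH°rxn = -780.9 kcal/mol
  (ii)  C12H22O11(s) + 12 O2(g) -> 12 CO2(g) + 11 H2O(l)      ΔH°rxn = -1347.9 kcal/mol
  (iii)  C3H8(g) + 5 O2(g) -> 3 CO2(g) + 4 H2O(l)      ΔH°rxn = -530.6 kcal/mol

ΔH°rxn = 36.4 kcal/mol

(i) as written (C6H6(l) already on the reactant side): -780.9 kcal/mol
(ii) reversed (reverse to put C12H22O11(s) on the product side): +1347.9 kcal/mol
(iii) as written (C3H8(g) already on the reactant side): -530.6 kcal/mol
Combining the equations, ΔH°rxn = (-780.9) + (+1347.9) + (-530.6) = 36.4 kcal/mol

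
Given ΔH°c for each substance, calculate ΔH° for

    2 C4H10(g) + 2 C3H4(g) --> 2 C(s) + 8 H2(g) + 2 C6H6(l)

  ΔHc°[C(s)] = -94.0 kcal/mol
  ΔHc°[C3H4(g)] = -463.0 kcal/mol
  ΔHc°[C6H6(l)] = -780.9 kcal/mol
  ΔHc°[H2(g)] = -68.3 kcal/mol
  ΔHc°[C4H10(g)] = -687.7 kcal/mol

With combustion enthalpies, reactants minus products:
= [2·(-687.7) + 2·(-463.0)] − [2·(-94.0) + 8·(-68.3) + 2·(-780.9)]
= -5.2 kcal/mol

ΔH° = -5.2 kcal/mol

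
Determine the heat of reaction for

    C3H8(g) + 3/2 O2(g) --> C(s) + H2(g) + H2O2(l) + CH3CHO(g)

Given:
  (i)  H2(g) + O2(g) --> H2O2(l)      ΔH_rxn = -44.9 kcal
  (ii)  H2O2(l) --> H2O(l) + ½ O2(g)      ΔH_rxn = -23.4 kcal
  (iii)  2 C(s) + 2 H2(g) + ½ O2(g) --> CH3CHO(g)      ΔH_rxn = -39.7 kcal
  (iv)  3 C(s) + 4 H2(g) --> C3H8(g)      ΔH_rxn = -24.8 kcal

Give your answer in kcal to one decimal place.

(i) as written: -44.9 kcal
(ii): not needed.
(iii) as written: -39.7 kcal
(iv) reversed: +24.8 kcal
By Hess's law, ΔH_rxn = (1)·(-44.9) + (1)·(-39.7) + (-1)·(-24.8) = -59.8 kcal

ΔH_rxn = -59.8 kcal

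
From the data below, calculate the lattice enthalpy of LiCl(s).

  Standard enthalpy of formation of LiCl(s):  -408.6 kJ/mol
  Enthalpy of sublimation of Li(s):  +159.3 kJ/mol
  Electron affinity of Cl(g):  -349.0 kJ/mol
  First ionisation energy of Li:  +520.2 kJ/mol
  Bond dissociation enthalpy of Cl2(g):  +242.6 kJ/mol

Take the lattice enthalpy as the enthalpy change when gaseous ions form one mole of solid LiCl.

ΔHf° = 1·ΔHsub + 1·(ΣIE) + 1/2·D(Cl2) + 1·EA + U
-408.6 = 1·(+159.3) + 1·(+520.2) + 1/2·(+242.6) + 1·(-349.0) + U
U = -408.6 − (+451.8) = -860.4 kJ/mol

U = -860.4 kJ/mol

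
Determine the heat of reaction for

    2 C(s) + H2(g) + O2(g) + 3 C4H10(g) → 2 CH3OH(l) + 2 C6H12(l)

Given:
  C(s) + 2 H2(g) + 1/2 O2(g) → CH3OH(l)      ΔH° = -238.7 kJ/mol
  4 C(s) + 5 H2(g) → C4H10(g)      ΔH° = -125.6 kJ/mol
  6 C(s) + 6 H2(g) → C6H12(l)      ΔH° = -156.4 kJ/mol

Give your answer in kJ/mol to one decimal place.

ΔH° = -413.4 kJ/mol

equation 1 × 2 (×2 to match 2 CH3OH(l) in the target): (2)·(-238.7) = -477.4 kJ/mol
equation 2 reversed and × 3 (reverse to put C4H10(g) on the reactant side; scale by 3 for the 3 C4H10(g)): (-3)·(-125.6) = +376.8 kJ/mol
equation 3 × 2 (scale by 2 for the 2 C6H12(l)): (2)·(-156.4) = -312.8 kJ/mol
ΔH° = (-477.4) + (+376.8) + (-312.8) = -413.4 kJ/mol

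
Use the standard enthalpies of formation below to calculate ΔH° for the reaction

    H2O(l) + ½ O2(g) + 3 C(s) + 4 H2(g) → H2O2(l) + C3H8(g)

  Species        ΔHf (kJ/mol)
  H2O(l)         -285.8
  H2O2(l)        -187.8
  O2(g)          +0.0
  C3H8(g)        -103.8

ΔH° = -5.8 kJ/mol

ΔH°rxn = Σ nΔHf°(products) − Σ nΔHf°(reactants).
Products: 1·(-187.8) + 1·(-103.8) = -291.6
Reactants: 1·(-285.8) + 1/2·(+0.0) + 3·(+0.0) + 4·(+0.0) = -285.8
ΔH° = (-291.6) − (-285.8) = -5.8 kJ/mol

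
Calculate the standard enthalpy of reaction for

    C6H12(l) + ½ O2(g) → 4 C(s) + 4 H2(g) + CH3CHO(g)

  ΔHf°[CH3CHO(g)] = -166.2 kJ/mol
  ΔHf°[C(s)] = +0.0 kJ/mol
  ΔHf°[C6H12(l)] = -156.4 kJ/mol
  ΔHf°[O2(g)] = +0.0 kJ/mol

ΔH_rxn = -9.8 kJ/mol

Products: 4·(+0.0) + 4·(+0.0) + 1·(-166.2) = -166.2
Reactants: 1·(-156.4) + 1/2·(+0.0) = -156.4
ΔH_rxn = (-166.2) − (-156.4) = -9.8 kJ/mol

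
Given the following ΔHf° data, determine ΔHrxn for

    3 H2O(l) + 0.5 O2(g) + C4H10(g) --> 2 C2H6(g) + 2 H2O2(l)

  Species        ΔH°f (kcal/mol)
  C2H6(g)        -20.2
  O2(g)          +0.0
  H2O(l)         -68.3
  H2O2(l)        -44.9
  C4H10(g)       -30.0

Products: 2·(-20.2) + 2·(-44.9) = -130.2
Reactants: 3·(-68.3) + 1/2·(+0.0) + 1·(-30.0) = -234.9
ΔHrxn = (-130.2) − (-234.9) = 104.7 kcal/mol

ΔHrxn = 104.7 kcal/mol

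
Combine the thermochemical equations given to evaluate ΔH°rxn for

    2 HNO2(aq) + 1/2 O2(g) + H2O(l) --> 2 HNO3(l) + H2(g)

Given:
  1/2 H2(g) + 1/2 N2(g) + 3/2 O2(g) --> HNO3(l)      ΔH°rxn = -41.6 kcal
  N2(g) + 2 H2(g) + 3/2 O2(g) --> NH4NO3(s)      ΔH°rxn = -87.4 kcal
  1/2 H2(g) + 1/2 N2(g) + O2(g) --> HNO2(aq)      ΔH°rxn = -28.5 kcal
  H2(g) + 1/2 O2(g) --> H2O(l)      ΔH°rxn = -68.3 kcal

ΔH°rxn = 42.1 kcal

equation 1 × 2 (×2 to match 2 HNO3(l) in the target): (2)·(-41.6) = -83.2 kcal
equation 2: not needed (NH4NO3(s) appears nowhere else).
equation 3 reversed and × 2 (reverse to put HNO2(aq) on the reactant side; ×2 to match 2 HNO2(aq) in the target): (-2)·(-28.5) = +57.0 kcal
equation 4 reversed (H2O(l) must end up as a reactant): +68.3 kcal
By Hess's law, ΔH°rxn = (-83.2) + (+57.0) + (+68.3) = 42.1 kcal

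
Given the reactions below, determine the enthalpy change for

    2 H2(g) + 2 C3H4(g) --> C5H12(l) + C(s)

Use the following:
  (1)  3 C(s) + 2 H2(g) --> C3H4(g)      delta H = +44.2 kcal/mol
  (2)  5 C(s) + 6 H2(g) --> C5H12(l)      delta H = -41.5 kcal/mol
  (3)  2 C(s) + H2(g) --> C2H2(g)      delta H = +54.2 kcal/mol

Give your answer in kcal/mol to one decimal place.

(1) reversed and × 2 (reverse to put C3H4(g) on the reactant side; ×2 to match 2 C3H4(g) in the target): (-2)·(+44.2) = -88.4 kcal/mol
(2) as written (C5H12(l) already on the product side): -41.5 kcal/mol
(3): not needed (C2H2(g) appears nowhere else).
Since enthalpy is a state function, delta H = (-2)·(+44.2) + (1)·(-41.5) = -129.9 kcal/mol

delta H = -129.9 kcal/mol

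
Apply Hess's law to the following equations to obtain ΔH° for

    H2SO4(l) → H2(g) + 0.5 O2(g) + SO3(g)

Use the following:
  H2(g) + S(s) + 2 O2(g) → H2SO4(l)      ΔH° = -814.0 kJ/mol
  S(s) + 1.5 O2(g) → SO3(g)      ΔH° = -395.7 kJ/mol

ΔH° = 418.3 kJ/mol

equation 1 reversed (H2SO4(l) must end up as a reactant): +814.0 kJ/mol
equation 2 as written (SO3(g) already on the product side): -395.7 kJ/mol
ΔH° = (-1)·(-814.0) + (1)·(-395.7) = 418.3 kJ/mol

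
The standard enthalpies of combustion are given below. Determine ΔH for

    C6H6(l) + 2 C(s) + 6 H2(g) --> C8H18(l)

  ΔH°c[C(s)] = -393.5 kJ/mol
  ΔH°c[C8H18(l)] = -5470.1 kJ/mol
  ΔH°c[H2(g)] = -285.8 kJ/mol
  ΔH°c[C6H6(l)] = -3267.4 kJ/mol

Using ΔH = Σ nΔHc°(reactants) − Σ nΔHc°(products):
= [1·(-3267.4) + 2·(-393.5) + 6·(-285.8)] − [1·(-5470.1)]
= -299.1 kJ/mol

ΔH = -299.1 kJ/mol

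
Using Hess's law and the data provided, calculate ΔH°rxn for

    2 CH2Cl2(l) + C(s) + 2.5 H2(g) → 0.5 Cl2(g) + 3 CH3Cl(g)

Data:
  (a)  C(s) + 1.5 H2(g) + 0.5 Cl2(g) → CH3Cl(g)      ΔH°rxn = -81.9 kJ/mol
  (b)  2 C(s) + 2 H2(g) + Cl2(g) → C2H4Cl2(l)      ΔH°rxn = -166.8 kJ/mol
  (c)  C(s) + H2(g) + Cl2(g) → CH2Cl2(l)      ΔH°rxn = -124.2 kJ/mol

(a) × 3: (3)·(-81.9) = -245.7 kJ/mol
(b): not needed.
(c) reversed and × 2: (-2)·(-124.2) = +248.4 kJ/mol
Combining the equations, ΔH°rxn = (3)·(-81.9) + (-2)·(-124.2) = 2.7 kJ/mol

ΔH°rxn = 2.7 kJ/mol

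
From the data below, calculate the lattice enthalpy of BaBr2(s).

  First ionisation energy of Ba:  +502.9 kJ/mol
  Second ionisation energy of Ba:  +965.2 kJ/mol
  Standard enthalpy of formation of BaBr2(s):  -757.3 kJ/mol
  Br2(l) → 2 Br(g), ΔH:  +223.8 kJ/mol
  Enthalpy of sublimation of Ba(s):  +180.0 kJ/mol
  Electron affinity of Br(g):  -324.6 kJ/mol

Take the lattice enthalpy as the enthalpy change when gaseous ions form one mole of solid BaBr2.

U = -1980.0 kJ/mol

ΔHf° = 1·ΔHsub + 1·(ΣIE) + 1·D(Br2) + 2·EA + U
-757.3 = 1·(+180.0) + 1·(+1468.1) + 1·(+223.8) + 2·(-324.6) + U
U = -757.3 − (+1222.7) = -1980.0 kJ/mol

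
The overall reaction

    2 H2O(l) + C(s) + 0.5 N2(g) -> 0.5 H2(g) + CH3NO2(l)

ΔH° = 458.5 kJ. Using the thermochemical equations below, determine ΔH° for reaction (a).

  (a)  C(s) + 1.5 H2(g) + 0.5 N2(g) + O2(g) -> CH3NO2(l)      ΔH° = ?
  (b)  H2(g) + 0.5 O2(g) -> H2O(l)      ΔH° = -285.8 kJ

ΔH° = -113.1 kJ

(a) as written: contributes x
(b) reversed and × 2: (-2)·(-285.8) = +571.6 kJ
+458.5 = (+571.6) + x
x = (+458.5 − (+571.6)) / (1) = -113.1 kJ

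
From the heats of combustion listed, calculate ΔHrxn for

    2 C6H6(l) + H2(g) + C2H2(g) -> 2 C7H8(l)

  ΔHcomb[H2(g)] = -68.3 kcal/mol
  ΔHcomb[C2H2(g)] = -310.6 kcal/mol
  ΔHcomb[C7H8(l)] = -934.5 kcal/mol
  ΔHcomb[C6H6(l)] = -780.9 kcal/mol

With combustion enthalpies, reactants minus products:
= [2·(-780.9) + 1·(-68.3) + 1·(-310.6)] − [2·(-934.5)]
= -71.7 kcal/mol

ΔHrxn = -71.7 kcal/mol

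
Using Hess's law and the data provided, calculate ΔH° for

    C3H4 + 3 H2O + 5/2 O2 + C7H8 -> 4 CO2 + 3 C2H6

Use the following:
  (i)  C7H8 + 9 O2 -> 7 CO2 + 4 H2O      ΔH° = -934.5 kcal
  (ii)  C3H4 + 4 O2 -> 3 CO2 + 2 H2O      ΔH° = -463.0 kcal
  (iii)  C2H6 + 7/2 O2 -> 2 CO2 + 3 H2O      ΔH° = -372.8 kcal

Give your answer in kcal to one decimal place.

(i) as written: -934.5 kcal
(ii) as written: -463.0 kcal
(iii) reversed and × 3: (-3)·(-372.8) = +1118.4 kcal
ΔH° = (1)·(-934.5) + (1)·(-463.0) + (-3)·(-372.8) = -279.1 kcal

ΔH° = -279.1 kcal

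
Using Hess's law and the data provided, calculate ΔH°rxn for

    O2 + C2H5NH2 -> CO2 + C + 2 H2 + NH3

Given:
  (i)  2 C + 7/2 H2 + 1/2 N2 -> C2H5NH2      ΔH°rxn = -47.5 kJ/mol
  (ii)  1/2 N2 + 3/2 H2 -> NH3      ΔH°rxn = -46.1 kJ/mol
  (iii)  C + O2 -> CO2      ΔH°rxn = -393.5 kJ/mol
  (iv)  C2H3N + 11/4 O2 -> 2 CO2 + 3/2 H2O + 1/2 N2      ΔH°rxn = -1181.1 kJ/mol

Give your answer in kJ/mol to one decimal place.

(i) reversed: +47.5 kJ/mol
(ii) as written: -46.1 kJ/mol
(iii) as written: -393.5 kJ/mol
(iv): not needed.
Combining the equations, ΔH°rxn = (+47.5) + (-46.1) + (-393.5) = -392.1 kJ/mol

ΔH°rxn = -392.1 kJ/mol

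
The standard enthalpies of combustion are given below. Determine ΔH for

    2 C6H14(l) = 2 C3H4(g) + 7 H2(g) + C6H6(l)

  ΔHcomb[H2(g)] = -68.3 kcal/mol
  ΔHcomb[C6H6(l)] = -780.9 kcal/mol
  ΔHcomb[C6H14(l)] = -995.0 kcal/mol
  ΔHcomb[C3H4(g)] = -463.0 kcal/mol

Using ΔH = Σ nΔHc°(reactants) − Σ nΔHc°(products):
= [2·(-995.0)] − [2·(-463.0) + 7·(-68.3) + 1·(-780.9)]
= 195.0 kcal/mol

ΔH = 195.0 kcal/mol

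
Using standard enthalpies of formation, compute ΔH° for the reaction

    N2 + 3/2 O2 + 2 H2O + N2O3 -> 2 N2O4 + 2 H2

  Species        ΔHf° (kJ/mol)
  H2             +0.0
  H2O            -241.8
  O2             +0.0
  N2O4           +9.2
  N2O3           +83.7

ΔH° = 418.3 kJ/mol

Products: 2·(+9.2) + 2·(+0.0) = +18.4
Reactants: 1·(+0.0) + 3/2·(+0.0) + 2·(-241.8) + 1·(+83.7) = -399.9
ΔH° = (+18.4) − (-399.9) = 418.3 kJ/mol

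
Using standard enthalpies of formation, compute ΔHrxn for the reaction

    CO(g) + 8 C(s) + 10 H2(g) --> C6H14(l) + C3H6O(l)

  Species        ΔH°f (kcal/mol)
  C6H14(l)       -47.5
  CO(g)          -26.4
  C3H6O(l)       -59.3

Products: 1·(-47.5) + 1·(-59.3) = -106.8
Reactants: 1·(-26.4) + 8·(+0.0) + 10·(+0.0) = -26.4
ΔHrxn = (-106.8) − (-26.4) = -80.4 kcal/mol

ΔHrxn = -80.4 kcal/mol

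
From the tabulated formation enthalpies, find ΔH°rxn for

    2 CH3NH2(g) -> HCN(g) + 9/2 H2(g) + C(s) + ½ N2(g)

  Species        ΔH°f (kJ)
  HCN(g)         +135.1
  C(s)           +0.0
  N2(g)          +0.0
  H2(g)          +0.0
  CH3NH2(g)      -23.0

ΔH°rxn = 181.1 kJ

Products: 1·(+135.1) + 9/2·(+0.0) + 1·(+0.0) + 1/2·(+0.0) = +135.1
Reactants: 2·(-23.0) = -46.0
ΔH°rxn = (+135.1) − (-46.0) = 181.1 kJ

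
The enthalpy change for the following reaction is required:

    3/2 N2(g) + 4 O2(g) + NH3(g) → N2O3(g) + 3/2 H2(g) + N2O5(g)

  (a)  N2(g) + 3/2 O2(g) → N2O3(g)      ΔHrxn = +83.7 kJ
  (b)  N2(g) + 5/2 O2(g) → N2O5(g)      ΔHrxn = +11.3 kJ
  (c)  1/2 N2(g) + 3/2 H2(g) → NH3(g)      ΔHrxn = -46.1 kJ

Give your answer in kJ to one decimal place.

(a) as written: +83.7 kJ
(b) as written: +11.3 kJ
(c) reversed: +46.1 kJ
ΔHrxn = (+83.7) + (+11.3) + (+46.1) = 141.1 kJ

ΔHrxn = 141.1 kJ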